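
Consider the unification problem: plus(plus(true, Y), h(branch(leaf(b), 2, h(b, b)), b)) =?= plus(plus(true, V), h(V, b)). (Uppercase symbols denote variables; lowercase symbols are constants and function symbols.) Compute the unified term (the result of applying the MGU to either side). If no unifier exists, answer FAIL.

Decompose plus/2: plus(true, Y) =?= plus(true, V),  h(branch(leaf(b), 2, h(b, b)), b) =?= h(V, b).
Decompose plus/2: true =?= true,  Y =?= V.
Delete trivial equation true =?= true.
Bind Y := V; no other remaining equation mentions Y.
Decompose h/2: branch(leaf(b), 2, h(b, b)) =?= V,  b =?= b.
Bind V := branch(leaf(b), 2, h(b, b)); no other remaining equation mentions V. Substituting into the earlier binding gives Y := branch(leaf(b), 2, h(b, b)).
Delete trivial equation b =?= b.
Applying the MGU to either side gives plus(plus(true, branch(leaf(b), 2, h(b, b))), h(branch(leaf(b), 2, h(b, b)), b)).

plus(plus(true, branch(leaf(b), 2, h(b, b))), h(branch(leaf(b), 2, h(b, b)), b))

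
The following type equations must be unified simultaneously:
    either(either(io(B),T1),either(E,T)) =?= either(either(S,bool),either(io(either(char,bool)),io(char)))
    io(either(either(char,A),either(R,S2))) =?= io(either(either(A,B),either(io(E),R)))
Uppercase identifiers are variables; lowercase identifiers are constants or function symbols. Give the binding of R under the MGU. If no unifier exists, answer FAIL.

io(io(either(char,bool)))

Decompose either/2: either(io(B),T1) =?= either(S,bool),  either(E,T) =?= either(io(either(char,bool)),io(char)).
Decompose either/2: io(B) =?= S,  T1 =?= bool.
Bind S := io(B); no other remaining equation mentions S.
Bind T1 := bool; no other remaining equation mentions T1.
Decompose either/2: E =?= io(either(char,bool)),  T =?= io(char).
Bind E := io(either(char,bool)); substituting into the one remaining equation that mentions E gives: io(either(either(char,A),either(R,S2))) =?= io(either(either(A,B),either(io(io(either(char,bool))),R))).
Bind T := io(char); no other remaining equation mentions T.
Decompose io/1: either(either(char,A),either(R,S2)) =?= either(either(A,B),either(io(io(either(char,bool))),R)).
Decompose either/2: either(char,A) =?= either(A,B),  either(R,S2) =?= either(io(io(either(char,bool))),R).
Decompose either/2: char =?= A,  A =?= B.
Bind A := char; substituting into the one remaining equation that mentions A gives: char =?= B.
Bind B := char; no other remaining equation mentions B. Substituting into the earlier binding gives S := io(char).
Decompose either/2: R =?= io(io(either(char,bool))),  S2 =?= R.
Bind R := io(io(either(char,bool))); substituting into the remaining equation gives: S2 =?= io(io(either(char,bool))).
Bind S2 := io(io(either(char,bool))).
MGU = { S ↦ io(char), T1 ↦ bool, E ↦ io(either(char,bool)), T ↦ io(char), A ↦ char, B ↦ char, R ↦ io(io(either(char,bool))), S2 ↦ io(io(either(char,bool))) }, so R ↦ io(io(either(char,bool))).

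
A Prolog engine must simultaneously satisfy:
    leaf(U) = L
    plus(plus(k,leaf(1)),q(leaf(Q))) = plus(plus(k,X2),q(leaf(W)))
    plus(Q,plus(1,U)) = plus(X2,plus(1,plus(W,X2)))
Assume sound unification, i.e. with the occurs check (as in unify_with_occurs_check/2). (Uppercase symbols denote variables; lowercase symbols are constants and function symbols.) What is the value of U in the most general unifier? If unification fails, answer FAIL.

Bind L := leaf(U); no other remaining equation mentions L.
Decompose plus/2: plus(k,leaf(1)) = plus(k,X2),  q(leaf(Q)) = q(leaf(W)).
Decompose plus/2: k = k,  leaf(1) = X2.
Delete trivial equation k = k.
Bind X2 := leaf(1); substituting into the one remaining equation that mentions X2 gives: plus(Q,plus(1,U)) = plus(leaf(1),plus(1,plus(W,leaf(1)))).
Decompose q/1: leaf(Q) = leaf(W).
Decompose leaf/1: Q = W.
Bind Q := W; substituting into the remaining equation gives: plus(W,plus(1,U)) = plus(leaf(1),plus(1,plus(W,leaf(1)))).
Decompose plus/2: W = leaf(1),  plus(1,U) = plus(1,plus(W,leaf(1))).
Bind W := leaf(1); substituting into the remaining equation gives: plus(1,U) = plus(1,plus(leaf(1),leaf(1))). Substituting into the earlier binding gives Q := leaf(1).
Decompose plus/2: 1 = 1,  U = plus(leaf(1),leaf(1)).
Delete trivial equation 1 = 1.
Bind U := plus(leaf(1),leaf(1)). Substituting into the earlier binding gives L := leaf(plus(leaf(1),leaf(1))).
MGU = { L ↦ leaf(plus(leaf(1),leaf(1))), X2 ↦ leaf(1), Q ↦ leaf(1), W ↦ leaf(1), U ↦ plus(leaf(1),leaf(1)) }, so U ↦ plus(leaf(1),leaf(1)).

plus(leaf(1),leaf(1))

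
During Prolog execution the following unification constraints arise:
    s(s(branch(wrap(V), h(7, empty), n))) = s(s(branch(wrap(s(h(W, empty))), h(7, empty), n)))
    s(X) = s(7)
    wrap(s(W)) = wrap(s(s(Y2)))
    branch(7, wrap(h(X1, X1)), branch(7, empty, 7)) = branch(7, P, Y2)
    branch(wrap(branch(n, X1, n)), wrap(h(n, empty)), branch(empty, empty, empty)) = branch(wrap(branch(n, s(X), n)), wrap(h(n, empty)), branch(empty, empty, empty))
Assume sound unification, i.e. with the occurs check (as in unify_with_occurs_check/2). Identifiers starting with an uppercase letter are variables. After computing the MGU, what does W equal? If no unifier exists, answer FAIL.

Decompose s/1: s(branch(wrap(V), h(7, empty), n)) = s(branch(wrap(s(h(W, empty))), h(7, empty), n)).
Decompose s/1: branch(wrap(V), h(7, empty), n) = branch(wrap(s(h(W, empty))), h(7, empty), n).
Decompose branch/3: wrap(V) = wrap(s(h(W, empty))),  h(7, empty) = h(7, empty),  n = n.
Decompose wrap/1: V = s(h(W, empty)).
Bind V := s(h(W, empty)); no other remaining equation mentions V.
Delete trivial equation h(7, empty) = h(7, empty).
Delete trivial equation n = n.
Decompose s/1: X = 7.
Bind X := 7; substituting into the one remaining equation that mentions X gives: branch(wrap(branch(n, X1, n)), wrap(h(n, empty)), branch(empty, empty, empty)) = branch(wrap(branch(n, s(7), n)), wrap(h(n, empty)), branch(empty, empty, empty)).
Decompose wrap/1: s(W) = s(s(Y2)).
Decompose s/1: W = s(Y2).
Bind W := s(Y2); no other remaining equation mentions W. Substituting into the earlier binding gives V := s(h(s(Y2), empty)).
Decompose branch/3: 7 = 7,  wrap(h(X1, X1)) = P,  branch(7, empty, 7) = Y2.
Delete trivial equation 7 = 7.
Bind P := wrap(h(X1, X1)); no other remaining equation mentions P.
Bind Y2 := branch(7, empty, 7); no other remaining equation mentions Y2. Substituting into the earlier bindings gives V := s(h(s(branch(7, empty, 7)), empty)), W := s(branch(7, empty, 7)).
Decompose branch/3: wrap(branch(n, X1, n)) = wrap(branch(n, s(7), n)),  wrap(h(n, empty)) = wrap(h(n, empty)),  branch(empty, empty, empty) = branch(empty, empty, empty).
Decompose wrap/1: branch(n, X1, n) = branch(n, s(7), n).
Decompose branch/3: n = n,  X1 = s(7),  n = n.
Delete trivial equation n = n.
Bind X1 := s(7); no other remaining equation mentions X1. Substituting into the earlier binding gives P := wrap(h(s(7), s(7))).
Delete trivial equation n = n.
Delete trivial equation wrap(h(n, empty)) = wrap(h(n, empty)).
Delete trivial equation branch(empty, empty, empty) = branch(empty, empty, empty).
MGU = { V -> s(h(s(branch(7, empty, 7)), empty)), X -> 7, W -> s(branch(7, empty, 7)), P -> wrap(h(s(7), s(7))), Y2 -> branch(7, empty, 7), X1 -> s(7) }, so W -> s(branch(7, empty, 7)).

s(branch(7, empty, 7))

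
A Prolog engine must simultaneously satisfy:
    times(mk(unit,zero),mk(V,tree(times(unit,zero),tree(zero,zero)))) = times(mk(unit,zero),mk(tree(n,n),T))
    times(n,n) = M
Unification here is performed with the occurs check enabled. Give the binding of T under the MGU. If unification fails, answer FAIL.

tree(times(unit,zero),tree(zero,zero))

Decompose times/2: mk(unit,zero) = mk(unit,zero),  mk(V,tree(times(unit,zero),tree(zero,zero))) = mk(tree(n,n),T).
Delete trivial equation mk(unit,zero) = mk(unit,zero).
Decompose mk/2: V = tree(n,n),  tree(times(unit,zero),tree(zero,zero)) = T.
Bind V := tree(n,n); no other remaining equation mentions V.
Bind T := tree(times(unit,zero),tree(zero,zero)); no other remaining equation mentions T.
Bind M := times(n,n).
MGU = { V = tree(n,n), T = tree(times(unit,zero),tree(zero,zero)), M = times(n,n) }, so T = tree(times(unit,zero),tree(zero,zero)).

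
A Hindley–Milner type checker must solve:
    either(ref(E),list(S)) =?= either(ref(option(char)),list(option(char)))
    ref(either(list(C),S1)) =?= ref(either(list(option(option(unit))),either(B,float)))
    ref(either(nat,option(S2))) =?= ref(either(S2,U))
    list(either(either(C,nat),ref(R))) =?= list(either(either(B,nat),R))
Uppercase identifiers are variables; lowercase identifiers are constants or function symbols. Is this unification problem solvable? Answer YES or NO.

Decompose either/2: ref(E) =?= ref(option(char)),  list(S) =?= list(option(char)).
Decompose ref/1: E =?= option(char).
Bind E := option(char); no other remaining equation mentions E.
Decompose list/1: S =?= option(char).
Bind S := option(char); no other remaining equation mentions S.
Decompose ref/1: either(list(C),S1) =?= either(list(option(option(unit))),either(B,float)).
Decompose either/2: list(C) =?= list(option(option(unit))),  S1 =?= either(B,float).
Decompose list/1: C =?= option(option(unit)).
Bind C := option(option(unit)); substituting into the one remaining equation that mentions C gives: list(either(either(option(option(unit)),nat),ref(R))) =?= list(either(either(B,nat),R)).
Bind S1 := either(B,float); no other remaining equation mentions S1.
Decompose ref/1: either(nat,option(S2)) =?= either(S2,U).
Decompose either/2: nat =?= S2,  option(S2) =?= U.
Bind S2 := nat; substituting into the one remaining equation that mentions S2 gives: option(nat) =?= U.
Bind U := option(nat); no other remaining equation mentions U.
Decompose list/1: either(either(option(option(unit)),nat),ref(R)) =?= either(either(B,nat),R).
Decompose either/2: either(option(option(unit)),nat) =?= either(B,nat),  ref(R) =?= R.
Decompose either/2: option(option(unit)) =?= B,  nat =?= nat.
Bind B := option(option(unit)); no other remaining equation mentions B. Substituting into the earlier binding gives S1 := either(option(option(unit)),float).
Delete trivial equation nat =?= nat.
Occurs check fails: R occurs in ref(R); the equation R =?= ref(R) has no finite solution.

NO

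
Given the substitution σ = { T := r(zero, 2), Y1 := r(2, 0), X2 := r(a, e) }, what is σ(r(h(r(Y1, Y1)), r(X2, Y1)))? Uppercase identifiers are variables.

Replace each occurrence of Y1 with r(2, 0).
Replace each occurrence of X2 with r(a, e).
Result: r(h(r(r(2, 0), r(2, 0))), r(r(a, e), r(2, 0))).

r(h(r(r(2, 0), r(2, 0))), r(r(a, e), r(2, 0)))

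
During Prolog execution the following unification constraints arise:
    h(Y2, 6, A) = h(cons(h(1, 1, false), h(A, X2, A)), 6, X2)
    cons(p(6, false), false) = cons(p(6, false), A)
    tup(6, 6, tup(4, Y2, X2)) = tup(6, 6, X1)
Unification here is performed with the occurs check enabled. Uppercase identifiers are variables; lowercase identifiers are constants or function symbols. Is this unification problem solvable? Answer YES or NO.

Decompose h/3: Y2 = cons(h(1, 1, false), h(A, X2, A)),  6 = 6,  A = X2.
Bind Y2 := cons(h(1, 1, false), h(A, X2, A)); substituting into the one remaining equation that mentions Y2 gives: tup(6, 6, tup(4, cons(h(1, 1, false), h(A, X2, A)), X2)) = tup(6, 6, X1).
Delete trivial equation 6 = 6.
Bind A := X2; substituting into the remaining equations gives: cons(p(6, false), false) = cons(p(6, false), X2),  tup(6, 6, tup(4, cons(h(1, 1, false), h(X2, X2, X2)), X2)) = tup(6, 6, X1). Substituting into the earlier binding gives Y2 := cons(h(1, 1, false), h(X2, X2, X2)).
Decompose cons/2: p(6, false) = p(6, false),  false = X2.
Delete trivial equation p(6, false) = p(6, false).
Bind X2 := false; substituting into the remaining equation gives: tup(6, 6, tup(4, cons(h(1, 1, false), h(false, false, false)), false)) = tup(6, 6, X1). Substituting into the earlier bindings gives Y2 := cons(h(1, 1, false), h(false, false, false)), A := false.
Decompose tup/3: 6 = 6,  6 = 6,  tup(4, cons(h(1, 1, false), h(false, false, false)), false) = X1.
Delete trivial equation 6 = 6.
Delete trivial equation 6 = 6.
Bind X1 := tup(4, cons(h(1, 1, false), h(false, false, false)), false).
No equations remain and no clash or occurs-check failure arose, so a unifier exists.

YES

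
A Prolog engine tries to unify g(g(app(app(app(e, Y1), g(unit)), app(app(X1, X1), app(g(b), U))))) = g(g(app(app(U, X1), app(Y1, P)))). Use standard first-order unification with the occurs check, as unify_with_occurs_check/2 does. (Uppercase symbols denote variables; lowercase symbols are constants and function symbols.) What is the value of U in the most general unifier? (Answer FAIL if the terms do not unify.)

Decompose g/1: g(app(app(app(e, Y1), g(unit)), app(app(X1, X1), app(g(b), U)))) = g(app(app(U, X1), app(Y1, P))).
Decompose g/1: app(app(app(e, Y1), g(unit)), app(app(X1, X1), app(g(b), U))) = app(app(U, X1), app(Y1, P)).
Decompose app/2: app(app(e, Y1), g(unit)) = app(U, X1),  app(app(X1, X1), app(g(b), U)) = app(Y1, P).
Decompose app/2: app(e, Y1) = U,  g(unit) = X1.
Bind U := app(e, Y1); substituting into the one remaining equation that mentions U gives: app(app(X1, X1), app(g(b), app(e, Y1))) = app(Y1, P).
Bind X1 := g(unit); substituting into the remaining equation gives: app(app(g(unit), g(unit)), app(g(b), app(e, Y1))) = app(Y1, P).
Decompose app/2: app(g(unit), g(unit)) = Y1,  app(g(b), app(e, Y1)) = P.
Bind Y1 := app(g(unit), g(unit)); substituting into the remaining equation gives: app(g(b), app(e, app(g(unit), g(unit)))) = P. Substituting into the earlier binding gives U := app(e, app(g(unit), g(unit))).
Bind P := app(g(b), app(e, app(g(unit), g(unit)))).
MGU = { U -> app(e, app(g(unit), g(unit))), X1 -> g(unit), Y1 -> app(g(unit), g(unit)), P -> app(g(b), app(e, app(g(unit), g(unit)))) }, so U -> app(e, app(g(unit), g(unit))).

app(e, app(g(unit), g(unit)))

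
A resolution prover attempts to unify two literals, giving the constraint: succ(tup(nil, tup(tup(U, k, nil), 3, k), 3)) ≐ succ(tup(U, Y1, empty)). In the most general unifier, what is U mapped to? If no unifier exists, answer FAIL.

Decompose succ/1: tup(nil, tup(tup(U, k, nil), 3, k), 3) ≐ tup(U, Y1, empty).
Decompose tup/3: nil ≐ U,  tup(tup(U, k, nil), 3, k) ≐ Y1,  3 ≐ empty.
Bind U := nil; substituting into the one remaining equation that mentions U gives: tup(tup(nil, k, nil), 3, k) ≐ Y1.
Bind Y1 := tup(tup(nil, k, nil), 3, k); no other remaining equation mentions Y1.
Clash: constants 3 and empty differ; no unifier exists.

FAIL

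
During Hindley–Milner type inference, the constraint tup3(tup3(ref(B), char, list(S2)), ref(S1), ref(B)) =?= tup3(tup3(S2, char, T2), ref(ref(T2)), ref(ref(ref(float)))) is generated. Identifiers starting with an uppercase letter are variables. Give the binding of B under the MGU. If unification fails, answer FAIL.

ref(ref(float))

Decompose tup3/3: tup3(ref(B), char, list(S2)) =?= tup3(S2, char, T2),  ref(S1) =?= ref(ref(T2)),  ref(B) =?= ref(ref(ref(float))).
Decompose tup3/3: ref(B) =?= S2,  char =?= char,  list(S2) =?= T2.
Bind S2 := ref(B); substituting into the one remaining equation that mentions S2 gives: list(ref(B)) =?= T2.
Delete trivial equation char =?= char.
Bind T2 := list(ref(B)); substituting into the one remaining equation that mentions T2 gives: ref(S1) =?= ref(ref(list(ref(B)))).
Decompose ref/1: S1 =?= ref(list(ref(B))).
Bind S1 := ref(list(ref(B))); no other remaining equation mentions S1.
Decompose ref/1: B =?= ref(ref(float)).
Bind B := ref(ref(float)). Substituting into the earlier bindings gives S2 := ref(ref(ref(float))), T2 := list(ref(ref(ref(float)))), S1 := ref(list(ref(ref(ref(float))))).
MGU = { S2 := ref(ref(ref(float))), T2 := list(ref(ref(ref(float)))), S1 := ref(list(ref(ref(ref(float))))), B := ref(ref(float)) }, so B := ref(ref(float)).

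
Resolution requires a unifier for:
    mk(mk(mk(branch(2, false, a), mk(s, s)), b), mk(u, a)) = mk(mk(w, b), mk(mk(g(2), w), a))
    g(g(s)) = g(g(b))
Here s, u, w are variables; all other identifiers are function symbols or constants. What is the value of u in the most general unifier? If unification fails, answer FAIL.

Decompose mk/2: mk(mk(branch(2, false, a), mk(s, s)), b) = mk(w, b),  mk(u, a) = mk(mk(g(2), w), a).
Decompose mk/2: mk(branch(2, false, a), mk(s, s)) = w,  b = b.
Bind w := mk(branch(2, false, a), mk(s, s)); substituting into the one remaining equation that mentions w gives: mk(u, a) = mk(mk(g(2), mk(branch(2, false, a), mk(s, s))), a).
Delete trivial equation b = b.
Decompose mk/2: u = mk(g(2), mk(branch(2, false, a), mk(s, s))),  a = a.
Bind u := mk(g(2), mk(branch(2, false, a), mk(s, s))); no other remaining equation mentions u.
Delete trivial equation a = a.
Decompose g/1: g(s) = g(b).
Decompose g/1: s = b.
Bind s := b. Substituting into the earlier bindings gives w := mk(branch(2, false, a), mk(b, b)), u := mk(g(2), mk(branch(2, false, a), mk(b, b))).
MGU = { w -> mk(branch(2, false, a), mk(b, b)), u -> mk(g(2), mk(branch(2, false, a), mk(b, b))), s -> b }, so u -> mk(g(2), mk(branch(2, false, a), mk(b, b))).

mk(g(2), mk(branch(2, false, a), mk(b, b)))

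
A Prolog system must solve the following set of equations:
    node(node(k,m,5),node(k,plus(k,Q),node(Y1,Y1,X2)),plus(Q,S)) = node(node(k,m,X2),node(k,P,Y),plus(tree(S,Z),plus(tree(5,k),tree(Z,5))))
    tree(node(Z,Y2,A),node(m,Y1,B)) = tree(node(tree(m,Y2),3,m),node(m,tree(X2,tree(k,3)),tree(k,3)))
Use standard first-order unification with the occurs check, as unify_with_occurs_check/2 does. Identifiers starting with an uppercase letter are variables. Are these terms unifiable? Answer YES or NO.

Decompose node/3: node(k,m,5) = node(k,m,X2),  node(k,plus(k,Q),node(Y1,Y1,X2)) = node(k,P,Y),  plus(Q,S) = plus(tree(S,Z),plus(tree(5,k),tree(Z,5))).
Decompose node/3: k = k,  m = m,  5 = X2.
Delete trivial equation k = k.
Delete trivial equation m = m.
Bind X2 := 5; substituting into the 2 remaining equations that mention X2 gives: node(k,plus(k,Q),node(Y1,Y1,5)) = node(k,P,Y),  tree(node(Z,Y2,A),node(m,Y1,B)) = tree(node(tree(m,Y2),3,m),node(m,tree(5,tree(k,3)),tree(k,3))).
Decompose node/3: k = k,  plus(k,Q) = P,  node(Y1,Y1,5) = Y.
Delete trivial equation k = k.
Bind P := plus(k,Q); no other remaining equation mentions P.
Bind Y := node(Y1,Y1,5); no other remaining equation mentions Y.
Decompose plus/2: Q = tree(S,Z),  S = plus(tree(5,k),tree(Z,5)).
Bind Q := tree(S,Z); no other remaining equation mentions Q. Substituting into the earlier binding gives P := plus(k,tree(S,Z)).
Bind S := plus(tree(5,k),tree(Z,5)); no other remaining equation mentions S. Substituting into the earlier bindings gives P := plus(k,tree(plus(tree(5,k),tree(Z,5)),Z)), Q := tree(plus(tree(5,k),tree(Z,5)),Z).
Decompose tree/2: node(Z,Y2,A) = node(tree(m,Y2),3,m),  node(m,Y1,B) = node(m,tree(5,tree(k,3)),tree(k,3)).
Decompose node/3: Z = tree(m,Y2),  Y2 = 3,  A = m.
Bind Z := tree(m,Y2); no other remaining equation mentions Z. Substituting into the earlier bindings gives P := plus(k,tree(plus(tree(5,k),tree(tree(m,Y2),5)),tree(m,Y2))), Q := tree(plus(tree(5,k),tree(tree(m,Y2),5)),tree(m,Y2)), S := plus(tree(5,k),tree(tree(m,Y2),5)).
Bind Y2 := 3; no other remaining equation mentions Y2. Substituting into the earlier bindings gives P := plus(k,tree(plus(tree(5,k),tree(tree(m,3),5)),tree(m,3))), Q := tree(plus(tree(5,k),tree(tree(m,3),5)),tree(m,3)), S := plus(tree(5,k),tree(tree(m,3),5)), Z := tree(m,3).
Bind A := m; no other remaining equation mentions A.
Decompose node/3: m = m,  Y1 = tree(5,tree(k,3)),  B = tree(k,3).
Delete trivial equation m = m.
Bind Y1 := tree(5,tree(k,3)); no other remaining equation mentions Y1. Substituting into the earlier binding gives Y := node(tree(5,tree(k,3)),tree(5,tree(k,3)),5).
Bind B := tree(k,3).
No equations remain and no clash or occurs-check failure arose, so a unifier exists.

YES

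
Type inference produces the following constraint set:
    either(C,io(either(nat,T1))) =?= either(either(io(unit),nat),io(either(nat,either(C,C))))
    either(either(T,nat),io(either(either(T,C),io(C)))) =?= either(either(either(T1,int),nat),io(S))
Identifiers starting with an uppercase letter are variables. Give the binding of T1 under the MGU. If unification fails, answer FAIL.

either(either(io(unit),nat),either(io(unit),nat))

Decompose either/2: C =?= either(io(unit),nat),  io(either(nat,T1)) =?= io(either(nat,either(C,C))).
Bind C := either(io(unit),nat); substituting into the remaining equations gives: io(either(nat,T1)) =?= io(either(nat,either(either(io(unit),nat),either(io(unit),nat)))),  either(either(T,nat),io(either(either(T,either(io(unit),nat)),io(either(io(unit),nat))))) =?= either(either(either(T1,int),nat),io(S)).
Decompose io/1: either(nat,T1) =?= either(nat,either(either(io(unit),nat),either(io(unit),nat))).
Decompose either/2: nat =?= nat,  T1 =?= either(either(io(unit),nat),either(io(unit),nat)).
Delete trivial equation nat =?= nat.
Bind T1 := either(either(io(unit),nat),either(io(unit),nat)); substituting into the remaining equation gives: either(either(T,nat),io(either(either(T,either(io(unit),nat)),io(either(io(unit),nat))))) =?= either(either(either(either(either(io(unit),nat),either(io(unit),nat)),int),nat),io(S)).
Decompose either/2: either(T,nat) =?= either(either(either(either(io(unit),nat),either(io(unit),nat)),int),nat),  io(either(either(T,either(io(unit),nat)),io(either(io(unit),nat)))) =?= io(S).
Decompose either/2: T =?= either(either(either(io(unit),nat),either(io(unit),nat)),int),  nat =?= nat.
Bind T := either(either(either(io(unit),nat),either(io(unit),nat)),int); substituting into the one remaining equation that mentions T gives: io(either(either(either(either(either(io(unit),nat),either(io(unit),nat)),int),either(io(unit),nat)),io(either(io(unit),nat)))) =?= io(S).
Delete trivial equation nat =?= nat.
Decompose io/1: either(either(either(either(either(io(unit),nat),either(io(unit),nat)),int),either(io(unit),nat)),io(either(io(unit),nat))) =?= S.
Bind S := either(either(either(either(either(io(unit),nat),either(io(unit),nat)),int),either(io(unit),nat)),io(either(io(unit),nat))).
MGU = { C := either(io(unit),nat), T1 := either(either(io(unit),nat),either(io(unit),nat)), T := either(either(either(io(unit),nat),either(io(unit),nat)),int), S := either(either(either(either(either(io(unit),nat),either(io(unit),nat)),int),either(io(unit),nat)),io(either(io(unit),nat))) }, so T1 := either(either(io(unit),nat),either(io(unit),nat)).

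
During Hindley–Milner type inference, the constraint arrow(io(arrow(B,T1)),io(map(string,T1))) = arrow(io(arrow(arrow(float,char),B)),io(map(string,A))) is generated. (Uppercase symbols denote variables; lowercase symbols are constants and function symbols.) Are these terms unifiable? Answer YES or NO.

Decompose arrow/2: io(arrow(B,T1)) = io(arrow(arrow(float,char),B)),  io(map(string,T1)) = io(map(string,A)).
Decompose io/1: arrow(B,T1) = arrow(arrow(float,char),B).
Decompose arrow/2: B = arrow(float,char),  T1 = B.
Bind B := arrow(float,char); substituting into the one remaining equation that mentions B gives: T1 = arrow(float,char).
Bind T1 := arrow(float,char); substituting into the remaining equation gives: io(map(string,arrow(float,char))) = io(map(string,A)).
Decompose io/1: map(string,arrow(float,char)) = map(string,A).
Decompose map/2: string = string,  arrow(float,char) = A.
Delete trivial equation string = string.
Bind A := arrow(float,char).
No equations remain and no clash or occurs-check failure arose, so a unifier exists.

YES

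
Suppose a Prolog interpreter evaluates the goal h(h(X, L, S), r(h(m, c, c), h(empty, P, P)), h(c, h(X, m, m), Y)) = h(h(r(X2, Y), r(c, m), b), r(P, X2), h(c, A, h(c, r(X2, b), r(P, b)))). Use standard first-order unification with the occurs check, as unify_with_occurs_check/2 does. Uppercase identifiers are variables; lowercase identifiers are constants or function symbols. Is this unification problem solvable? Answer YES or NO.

Decompose h/3: h(X, L, S) = h(r(X2, Y), r(c, m), b),  r(h(m, c, c), h(empty, P, P)) = r(P, X2),  h(c, h(X, m, m), Y) = h(c, A, h(c, r(X2, b), r(P, b))).
Decompose h/3: X = r(X2, Y),  L = r(c, m),  S = b.
Bind X := r(X2, Y); substituting into the one remaining equation that mentions X gives: h(c, h(r(X2, Y), m, m), Y) = h(c, A, h(c, r(X2, b), r(P, b))).
Bind L := r(c, m); no other remaining equation mentions L.
Bind S := b; no other remaining equation mentions S.
Decompose r/2: h(m, c, c) = P,  h(empty, P, P) = X2.
Bind P := h(m, c, c); substituting into the remaining equations gives: h(empty, h(m, c, c), h(m, c, c)) = X2,  h(c, h(r(X2, Y), m, m), Y) = h(c, A, h(c, r(X2, b), r(h(m, c, c), b))).
Bind X2 := h(empty, h(m, c, c), h(m, c, c)); substituting into the remaining equation gives: h(c, h(r(h(empty, h(m, c, c), h(m, c, c)), Y), m, m), Y) = h(c, A, h(c, r(h(empty, h(m, c, c), h(m, c, c)), b), r(h(m, c, c), b))). Substituting into the earlier binding gives X := r(h(empty, h(m, c, c), h(m, c, c)), Y).
Decompose h/3: c = c,  h(r(h(empty, h(m, c, c), h(m, c, c)), Y), m, m) = A,  Y = h(c, r(h(empty, h(m, c, c), h(m, c, c)), b), r(h(m, c, c), b)).
Delete trivial equation c = c.
Bind A := h(r(h(empty, h(m, c, c), h(m, c, c)), Y), m, m); no other remaining equation mentions A.
Bind Y := h(c, r(h(empty, h(m, c, c), h(m, c, c)), b), r(h(m, c, c), b)). Substituting into the earlier bindings gives X := r(h(empty, h(m, c, c), h(m, c, c)), h(c, r(h(empty, h(m, c, c), h(m, c, c)), b), r(h(m, c, c), b))), A := h(r(h(empty, h(m, c, c), h(m, c, c)), h(c, r(h(empty, h(m, c, c), h(m, c, c)), b), r(h(m, c, c), b))), m, m).
No equations remain and no clash or occurs-check failure arose, so a unifier exists.

YES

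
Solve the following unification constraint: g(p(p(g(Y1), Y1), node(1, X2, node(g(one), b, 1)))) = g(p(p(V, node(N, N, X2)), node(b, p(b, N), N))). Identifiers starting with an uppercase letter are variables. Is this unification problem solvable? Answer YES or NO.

NO

Decompose g/1: p(p(g(Y1), Y1), node(1, X2, node(g(one), b, 1))) = p(p(V, node(N, N, X2)), node(b, p(b, N), N)).
Decompose p/2: p(g(Y1), Y1) = p(V, node(N, N, X2)),  node(1, X2, node(g(one), b, 1)) = node(b, p(b, N), N).
Decompose p/2: g(Y1) = V,  Y1 = node(N, N, X2).
Bind V := g(Y1); no other remaining equation mentions V.
Bind Y1 := node(N, N, X2); no other remaining equation mentions Y1. Substituting into the earlier binding gives V := g(node(N, N, X2)).
Decompose node/3: 1 = b,  X2 = p(b, N),  node(g(one), b, 1) = N.
Clash: constants 1 and b differ; no unifier exists.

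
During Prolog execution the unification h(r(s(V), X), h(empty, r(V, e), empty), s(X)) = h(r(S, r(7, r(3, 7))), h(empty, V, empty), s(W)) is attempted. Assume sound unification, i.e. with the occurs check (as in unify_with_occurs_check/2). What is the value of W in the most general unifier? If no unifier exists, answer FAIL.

FAIL

Decompose h/3: r(s(V), X) = r(S, r(7, r(3, 7))),  h(empty, r(V, e), empty) = h(empty, V, empty),  s(X) = s(W).
Decompose r/2: s(V) = S,  X = r(7, r(3, 7)).
Bind S := s(V); no other remaining equation mentions S.
Bind X := r(7, r(3, 7)); substituting into the one remaining equation that mentions X gives: s(r(7, r(3, 7))) = s(W).
Decompose h/3: empty = empty,  r(V, e) = V,  empty = empty.
Delete trivial equation empty = empty.
Occurs check fails: V occurs in r(V, e); the equation V = r(V, e) has no finite solution.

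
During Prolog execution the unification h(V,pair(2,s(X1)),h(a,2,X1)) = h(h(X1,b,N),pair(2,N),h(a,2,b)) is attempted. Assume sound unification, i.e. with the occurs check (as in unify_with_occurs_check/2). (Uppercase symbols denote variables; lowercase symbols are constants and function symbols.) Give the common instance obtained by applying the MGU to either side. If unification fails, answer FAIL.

h(h(b,b,s(b)),pair(2,s(b)),h(a,2,b))

Decompose h/3: V = h(X1,b,N),  pair(2,s(X1)) = pair(2,N),  h(a,2,X1) = h(a,2,b).
Bind V := h(X1,b,N); no other remaining equation mentions V.
Decompose pair/2: 2 = 2,  s(X1) = N.
Delete trivial equation 2 = 2.
Bind N := s(X1); no other remaining equation mentions N. Substituting into the earlier binding gives V := h(X1,b,s(X1)).
Decompose h/3: a = a,  2 = 2,  X1 = b.
Delete trivial equation a = a.
Delete trivial equation 2 = 2.
Bind X1 := b. Substituting into the earlier bindings gives V := h(b,b,s(b)), N := s(b).
Applying the MGU to either side gives h(h(b,b,s(b)),pair(2,s(b)),h(a,2,b)).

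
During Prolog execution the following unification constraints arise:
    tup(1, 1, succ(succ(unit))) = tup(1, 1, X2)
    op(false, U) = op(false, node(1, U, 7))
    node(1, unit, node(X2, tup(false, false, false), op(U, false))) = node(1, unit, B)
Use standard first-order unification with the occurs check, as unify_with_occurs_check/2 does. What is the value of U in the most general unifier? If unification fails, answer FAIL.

FAIL

Decompose tup/3: 1 = 1,  1 = 1,  succ(succ(unit)) = X2.
Delete trivial equation 1 = 1.
Delete trivial equation 1 = 1.
Bind X2 := succ(succ(unit)); substituting into the one remaining equation that mentions X2 gives: node(1, unit, node(succ(succ(unit)), tup(false, false, false), op(U, false))) = node(1, unit, B).
Decompose op/2: false = false,  U = node(1, U, 7).
Delete trivial equation false = false.
Occurs check fails: U occurs in node(1, U, 7); the equation U = node(1, U, 7) has no finite solution.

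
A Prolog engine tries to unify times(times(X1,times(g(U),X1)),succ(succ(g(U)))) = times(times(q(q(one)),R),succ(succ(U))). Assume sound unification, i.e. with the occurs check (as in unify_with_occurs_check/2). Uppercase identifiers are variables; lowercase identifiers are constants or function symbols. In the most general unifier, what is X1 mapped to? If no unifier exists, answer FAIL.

Decompose times/2: times(X1,times(g(U),X1)) = times(q(q(one)),R),  succ(succ(g(U))) = succ(succ(U)).
Decompose times/2: X1 = q(q(one)),  times(g(U),X1) = R.
Bind X1 := q(q(one)); substituting into the one remaining equation that mentions X1 gives: times(g(U),q(q(one))) = R.
Bind R := times(g(U),q(q(one))); no other remaining equation mentions R.
Decompose succ/1: succ(g(U)) = succ(U).
Decompose succ/1: g(U) = U.
Occurs check fails: U occurs in g(U); the equation U = g(U) has no finite solution.

FAIL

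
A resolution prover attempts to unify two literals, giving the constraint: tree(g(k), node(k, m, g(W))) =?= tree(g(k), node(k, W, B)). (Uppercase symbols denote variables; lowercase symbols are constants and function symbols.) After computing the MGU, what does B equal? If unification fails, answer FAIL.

g(m)

Decompose tree/2: g(k) =?= g(k),  node(k, m, g(W)) =?= node(k, W, B).
Delete trivial equation g(k) =?= g(k).
Decompose node/3: k =?= k,  m =?= W,  g(W) =?= B.
Delete trivial equation k =?= k.
Bind W := m; substituting into the remaining equation gives: g(m) =?= B.
Bind B := g(m).
MGU = { W ↦ m, B ↦ g(m) }, so B ↦ g(m).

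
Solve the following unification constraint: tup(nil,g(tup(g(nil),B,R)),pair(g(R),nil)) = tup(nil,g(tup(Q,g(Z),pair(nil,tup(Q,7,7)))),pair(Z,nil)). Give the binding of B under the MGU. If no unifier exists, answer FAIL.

g(g(pair(nil,tup(g(nil),7,7))))

Decompose tup/3: nil = nil,  g(tup(g(nil),B,R)) = g(tup(Q,g(Z),pair(nil,tup(Q,7,7)))),  pair(g(R),nil) = pair(Z,nil).
Delete trivial equation nil = nil.
Decompose g/1: tup(g(nil),B,R) = tup(Q,g(Z),pair(nil,tup(Q,7,7))).
Decompose tup/3: g(nil) = Q,  B = g(Z),  R = pair(nil,tup(Q,7,7)).
Bind Q := g(nil); substituting into the one remaining equation that mentions Q gives: R = pair(nil,tup(g(nil),7,7)).
Bind B := g(Z); no other remaining equation mentions B.
Bind R := pair(nil,tup(g(nil),7,7)); substituting into the remaining equation gives: pair(g(pair(nil,tup(g(nil),7,7))),nil) = pair(Z,nil).
Decompose pair/2: g(pair(nil,tup(g(nil),7,7))) = Z,  nil = nil.
Bind Z := g(pair(nil,tup(g(nil),7,7))); no other remaining equation mentions Z. Substituting into the earlier binding gives B := g(g(pair(nil,tup(g(nil),7,7)))).
Delete trivial equation nil = nil.
MGU = { Q -> g(nil), B -> g(g(pair(nil,tup(g(nil),7,7)))), R -> pair(nil,tup(g(nil),7,7)), Z -> g(pair(nil,tup(g(nil),7,7))) }, so B -> g(g(pair(nil,tup(g(nil),7,7)))).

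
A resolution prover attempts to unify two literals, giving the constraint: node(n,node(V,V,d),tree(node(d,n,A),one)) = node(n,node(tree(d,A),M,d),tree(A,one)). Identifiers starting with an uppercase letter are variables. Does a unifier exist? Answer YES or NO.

Decompose node/3: n = n,  node(V,V,d) = node(tree(d,A),M,d),  tree(node(d,n,A),one) = tree(A,one).
Delete trivial equation n = n.
Decompose node/3: V = tree(d,A),  V = M,  d = d.
Bind V := tree(d,A); substituting into the one remaining equation that mentions V gives: tree(d,A) = M.
Bind M := tree(d,A); no other remaining equation mentions M.
Delete trivial equation d = d.
Decompose tree/2: node(d,n,A) = A,  one = one.
Occurs check fails: A occurs in node(d,n,A); the equation A = node(d,n,A) has no finite solution.

NO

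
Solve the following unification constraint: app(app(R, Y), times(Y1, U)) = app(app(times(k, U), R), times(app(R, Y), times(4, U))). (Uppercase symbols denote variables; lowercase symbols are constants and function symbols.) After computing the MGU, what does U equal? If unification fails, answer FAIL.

FAIL

Decompose app/2: app(R, Y) = app(times(k, U), R),  times(Y1, U) = times(app(R, Y), times(4, U)).
Decompose app/2: R = times(k, U),  Y = R.
Bind R := times(k, U); substituting into the remaining equations gives: Y = times(k, U),  times(Y1, U) = times(app(times(k, U), Y), times(4, U)).
Bind Y := times(k, U); substituting into the remaining equation gives: times(Y1, U) = times(app(times(k, U), times(k, U)), times(4, U)).
Decompose times/2: Y1 = app(times(k, U), times(k, U)),  U = times(4, U).
Bind Y1 := app(times(k, U), times(k, U)); no other remaining equation mentions Y1.
Occurs check fails: U occurs in times(4, U); the equation U = times(4, U) has no finite solution.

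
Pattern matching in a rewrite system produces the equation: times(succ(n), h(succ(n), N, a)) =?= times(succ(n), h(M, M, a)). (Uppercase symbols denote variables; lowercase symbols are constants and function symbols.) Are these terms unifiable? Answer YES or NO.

YES

Decompose times/2: succ(n) =?= succ(n),  h(succ(n), N, a) =?= h(M, M, a).
Delete trivial equation succ(n) =?= succ(n).
Decompose h/3: succ(n) =?= M,  N =?= M,  a =?= a.
Bind M := succ(n); substituting into the one remaining equation that mentions M gives: N =?= succ(n).
Bind N := succ(n); no other remaining equation mentions N.
Delete trivial equation a =?= a.
No equations remain and no clash or occurs-check failure arose, so a unifier exists.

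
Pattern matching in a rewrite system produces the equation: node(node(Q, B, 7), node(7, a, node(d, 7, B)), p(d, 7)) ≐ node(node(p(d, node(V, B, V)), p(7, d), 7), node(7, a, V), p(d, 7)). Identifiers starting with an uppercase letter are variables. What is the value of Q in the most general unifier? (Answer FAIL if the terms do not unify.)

Decompose node/3: node(Q, B, 7) ≐ node(p(d, node(V, B, V)), p(7, d), 7),  node(7, a, node(d, 7, B)) ≐ node(7, a, V),  p(d, 7) ≐ p(d, 7).
Decompose node/3: Q ≐ p(d, node(V, B, V)),  B ≐ p(7, d),  7 ≐ 7.
Bind Q := p(d, node(V, B, V)); no other remaining equation mentions Q.
Bind B := p(7, d); substituting into the one remaining equation that mentions B gives: node(7, a, node(d, 7, p(7, d))) ≐ node(7, a, V). Substituting into the earlier binding gives Q := p(d, node(V, p(7, d), V)).
Delete trivial equation 7 ≐ 7.
Decompose node/3: 7 ≐ 7,  a ≐ a,  node(d, 7, p(7, d)) ≐ V.
Delete trivial equation 7 ≐ 7.
Delete trivial equation a ≐ a.
Bind V := node(d, 7, p(7, d)); no other remaining equation mentions V. Substituting into the earlier binding gives Q := p(d, node(node(d, 7, p(7, d)), p(7, d), node(d, 7, p(7, d)))).
Delete trivial equation p(d, 7) ≐ p(d, 7).
MGU = { Q := p(d, node(node(d, 7, p(7, d)), p(7, d), node(d, 7, p(7, d)))), B := p(7, d), V := node(d, 7, p(7, d)) }, so Q := p(d, node(node(d, 7, p(7, d)), p(7, d), node(d, 7, p(7, d)))).

p(d, node(node(d, 7, p(7, d)), p(7, d), node(d, 7, p(7, d))))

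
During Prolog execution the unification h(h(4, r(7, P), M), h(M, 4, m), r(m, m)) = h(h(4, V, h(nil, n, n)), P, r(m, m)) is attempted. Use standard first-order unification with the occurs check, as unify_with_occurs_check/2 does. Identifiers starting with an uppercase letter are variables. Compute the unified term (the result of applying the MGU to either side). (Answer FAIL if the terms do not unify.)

h(h(4, r(7, h(h(nil, n, n), 4, m)), h(nil, n, n)), h(h(nil, n, n), 4, m), r(m, m))

Decompose h/3: h(4, r(7, P), M) = h(4, V, h(nil, n, n)),  h(M, 4, m) = P,  r(m, m) = r(m, m).
Decompose h/3: 4 = 4,  r(7, P) = V,  M = h(nil, n, n).
Delete trivial equation 4 = 4.
Bind V := r(7, P); no other remaining equation mentions V.
Bind M := h(nil, n, n); substituting into the one remaining equation that mentions M gives: h(h(nil, n, n), 4, m) = P.
Bind P := h(h(nil, n, n), 4, m); no other remaining equation mentions P. Substituting into the earlier binding gives V := r(7, h(h(nil, n, n), 4, m)).
Delete trivial equation r(m, m) = r(m, m).
Applying the MGU to either side gives h(h(4, r(7, h(h(nil, n, n), 4, m)), h(nil, n, n)), h(h(nil, n, n), 4, m), r(m, m)).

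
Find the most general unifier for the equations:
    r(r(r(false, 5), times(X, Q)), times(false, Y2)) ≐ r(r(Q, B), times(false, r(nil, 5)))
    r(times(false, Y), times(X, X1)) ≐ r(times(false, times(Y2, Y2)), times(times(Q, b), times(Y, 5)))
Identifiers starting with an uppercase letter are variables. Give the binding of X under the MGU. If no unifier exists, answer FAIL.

Decompose r/2: r(r(false, 5), times(X, Q)) ≐ r(Q, B),  times(false, Y2) ≐ times(false, r(nil, 5)).
Decompose r/2: r(false, 5) ≐ Q,  times(X, Q) ≐ B.
Bind Q := r(false, 5); substituting into the 2 remaining equations that mention Q gives: times(X, r(false, 5)) ≐ B,  r(times(false, Y), times(X, X1)) ≐ r(times(false, times(Y2, Y2)), times(times(r(false, 5), b), times(Y, 5))).
Bind B := times(X, r(false, 5)); no other remaining equation mentions B.
Decompose times/2: false ≐ false,  Y2 ≐ r(nil, 5).
Delete trivial equation false ≐ false.
Bind Y2 := r(nil, 5); substituting into the remaining equation gives: r(times(false, Y), times(X, X1)) ≐ r(times(false, times(r(nil, 5), r(nil, 5))), times(times(r(false, 5), b), times(Y, 5))).
Decompose r/2: times(false, Y) ≐ times(false, times(r(nil, 5), r(nil, 5))),  times(X, X1) ≐ times(times(r(false, 5), b), times(Y, 5)).
Decompose times/2: false ≐ false,  Y ≐ times(r(nil, 5), r(nil, 5)).
Delete trivial equation false ≐ false.
Bind Y := times(r(nil, 5), r(nil, 5)); substituting into the remaining equation gives: times(X, X1) ≐ times(times(r(false, 5), b), times(times(r(nil, 5), r(nil, 5)), 5)).
Decompose times/2: X ≐ times(r(false, 5), b),  X1 ≐ times(times(r(nil, 5), r(nil, 5)), 5).
Bind X := times(r(false, 5), b); no other remaining equation mentions X. Substituting into the earlier binding gives B := times(times(r(false, 5), b), r(false, 5)).
Bind X1 := times(times(r(nil, 5), r(nil, 5)), 5).
MGU = { Q -> r(false, 5), B -> times(times(r(false, 5), b), r(false, 5)), Y2 -> r(nil, 5), Y -> times(r(nil, 5), r(nil, 5)), X -> times(r(false, 5), b), X1 -> times(times(r(nil, 5), r(nil, 5)), 5) }, so X -> times(r(false, 5), b).

times(r(false, 5), b)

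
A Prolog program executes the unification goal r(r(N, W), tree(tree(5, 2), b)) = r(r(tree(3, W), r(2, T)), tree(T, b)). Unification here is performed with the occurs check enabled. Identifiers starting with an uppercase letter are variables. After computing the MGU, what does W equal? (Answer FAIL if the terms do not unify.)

Decompose r/2: r(N, W) = r(tree(3, W), r(2, T)),  tree(tree(5, 2), b) = tree(T, b).
Decompose r/2: N = tree(3, W),  W = r(2, T).
Bind N := tree(3, W); no other remaining equation mentions N.
Bind W := r(2, T); no other remaining equation mentions W. Substituting into the earlier binding gives N := tree(3, r(2, T)).
Decompose tree/2: tree(5, 2) = T,  b = b.
Bind T := tree(5, 2); no other remaining equation mentions T. Substituting into the earlier bindings gives N := tree(3, r(2, tree(5, 2))), W := r(2, tree(5, 2)).
Delete trivial equation b = b.
MGU = { N = tree(3, r(2, tree(5, 2))), W = r(2, tree(5, 2)), T = tree(5, 2) }, so W = r(2, tree(5, 2)).

r(2, tree(5, 2))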